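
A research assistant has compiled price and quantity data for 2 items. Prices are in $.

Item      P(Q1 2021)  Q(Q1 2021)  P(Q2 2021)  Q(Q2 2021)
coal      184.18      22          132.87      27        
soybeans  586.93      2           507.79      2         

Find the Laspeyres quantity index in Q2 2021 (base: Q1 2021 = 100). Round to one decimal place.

117.6

Laspeyres quantity index uses base-period prices as weights.
ΣP(Q1 2021)·Q(Q2 2021) = 184.18×27 + 586.93×2 = 4972.86 + 1173.86 = 6146.72
ΣP(Q1 2021)·Q(Q1 2021) = 184.18×22 + 586.93×2 = 4051.96 + 1173.86 = 5225.82
Index = 6146.72 / 5225.82 × 100 = 117.6221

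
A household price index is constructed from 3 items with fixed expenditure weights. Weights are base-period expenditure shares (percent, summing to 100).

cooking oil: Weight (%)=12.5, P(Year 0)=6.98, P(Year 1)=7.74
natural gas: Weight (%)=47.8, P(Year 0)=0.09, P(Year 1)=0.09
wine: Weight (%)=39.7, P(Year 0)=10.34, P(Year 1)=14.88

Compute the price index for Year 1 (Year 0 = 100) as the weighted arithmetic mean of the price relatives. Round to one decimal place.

118.8

cooking oil: 12.5 × (7.74/6.98) = 12.5 × 1.108883 = 13.8610
natural gas: 47.8 × (0.09/0.09) = 47.8 × 1.000000 = 47.8000
wine: 39.7 × (14.88/10.34) = 39.7 × 1.439072 = 57.1311
Index = Σ wᵢ·(p₁ᵢ/p₀ᵢ) = 13.8610 + 47.8000 + 57.1311 = 118.7922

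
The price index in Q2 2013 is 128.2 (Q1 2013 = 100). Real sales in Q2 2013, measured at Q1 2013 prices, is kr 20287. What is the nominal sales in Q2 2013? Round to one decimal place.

Nominal = Real × (Index/100) = 20287 × (128.2/100)
        = 20287 × 1.282 = 26007.9340

26007.9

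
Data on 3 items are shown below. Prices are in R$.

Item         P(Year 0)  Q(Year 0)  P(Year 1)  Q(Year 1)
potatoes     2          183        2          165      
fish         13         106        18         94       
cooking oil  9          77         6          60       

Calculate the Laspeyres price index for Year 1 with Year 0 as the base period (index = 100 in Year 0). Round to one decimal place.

Laspeyres price index uses base-period quantities as weights.
ΣP(Year 1)·Q(Year 0) = 2×183 + 18×106 + 6×77 = 366 + 1908 + 462 = 2736
ΣP(Year 0)·Q(Year 0) = 2×183 + 13×106 + 9×77 = 366 + 1378 + 693 = 2437
Index = 2736 / 2437 × 100 = 112.2692

112.3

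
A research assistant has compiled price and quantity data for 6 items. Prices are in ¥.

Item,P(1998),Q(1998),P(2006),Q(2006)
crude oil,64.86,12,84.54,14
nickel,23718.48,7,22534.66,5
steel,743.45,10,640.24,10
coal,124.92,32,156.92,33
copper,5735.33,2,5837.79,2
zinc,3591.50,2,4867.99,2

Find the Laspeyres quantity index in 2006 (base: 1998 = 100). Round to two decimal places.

76.04

Laspeyres quantity index uses base-period prices as weights.
ΣP(1998)·Q(2006) = 64.86×14 + 23718.48×5 + 743.45×10 + 124.92×33 + 5735.33×2 + 3591.50×2 = 908.04 + 118592.4 + 7434.5 + 4122.36 + 11470.66 + 7183 = 149710.96
ΣP(1998)·Q(1998) = 64.86×12 + 23718.48×7 + 743.45×10 + 124.92×32 + 5735.33×2 + 3591.50×2 = 778.32 + 166029.36 + 7434.5 + 3997.44 + 11470.66 + 7183 = 196893.28
Index = 149710.96 / 196893.28 × 100 = 76.0366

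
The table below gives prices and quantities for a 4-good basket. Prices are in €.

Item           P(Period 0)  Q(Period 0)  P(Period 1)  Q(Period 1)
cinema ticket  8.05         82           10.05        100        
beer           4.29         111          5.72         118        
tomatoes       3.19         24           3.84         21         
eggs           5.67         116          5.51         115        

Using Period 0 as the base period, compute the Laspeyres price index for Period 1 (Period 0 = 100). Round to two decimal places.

117.09

Laspeyres price index uses base-period quantities as weights.
ΣP(Period 1)·Q(Period 0) = 10.05×82 + 5.72×111 + 3.84×24 + 5.51×116 = 824.1 + 634.92 + 92.16 + 639.16 = 2190.34
ΣP(Period 0)·Q(Period 0) = 8.05×82 + 4.29×111 + 3.19×24 + 5.67×116 = 660.1 + 476.19 + 76.56 + 657.72 = 1870.57
Index = 2190.34 / 1870.57 × 100 = 117.0948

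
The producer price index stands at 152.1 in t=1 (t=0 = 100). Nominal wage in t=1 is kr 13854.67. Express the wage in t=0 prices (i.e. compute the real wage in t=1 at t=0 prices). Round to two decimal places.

9108.92

Real = Nominal ÷ (Index/100) = 13854.67 ÷ (152.1/100)
     = 13854.67 ÷ 1.521 = 9108.9218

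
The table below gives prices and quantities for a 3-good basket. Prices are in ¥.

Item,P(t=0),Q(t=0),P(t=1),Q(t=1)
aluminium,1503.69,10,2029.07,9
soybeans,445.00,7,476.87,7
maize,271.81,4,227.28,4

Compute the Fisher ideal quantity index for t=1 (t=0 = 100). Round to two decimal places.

Laspeyres component (base-period weights):
ΣP(t=0)Q(t=1) = 1503.69×9 + 445.00×7 + 271.81×4 = 13533.21 + 3115 + 1087.24 = 17735.45
ΣP(t=0)Q(t=0) = 1503.69×10 + 445.00×7 + 271.81×4 = 15036.9 + 3115 + 1087.24 = 19239.14
L = 17735.45 / 19239.14 × 100 = 92.1842
Paasche component (current-period weights):
ΣP(t=1)Q(t=1) = 2029.07×9 + 476.87×7 + 227.28×4 = 18261.63 + 3338.09 + 909.12 = 22508.84
ΣP(t=1)Q(t=0) = 2029.07×10 + 476.87×7 + 227.28×4 = 20290.7 + 3338.09 + 909.12 = 24537.91
P = 22508.84 / 24537.91 × 100 = 91.7309
Fisher = √(L × P) = √(92.1842 × 91.7309) = 91.9573

91.96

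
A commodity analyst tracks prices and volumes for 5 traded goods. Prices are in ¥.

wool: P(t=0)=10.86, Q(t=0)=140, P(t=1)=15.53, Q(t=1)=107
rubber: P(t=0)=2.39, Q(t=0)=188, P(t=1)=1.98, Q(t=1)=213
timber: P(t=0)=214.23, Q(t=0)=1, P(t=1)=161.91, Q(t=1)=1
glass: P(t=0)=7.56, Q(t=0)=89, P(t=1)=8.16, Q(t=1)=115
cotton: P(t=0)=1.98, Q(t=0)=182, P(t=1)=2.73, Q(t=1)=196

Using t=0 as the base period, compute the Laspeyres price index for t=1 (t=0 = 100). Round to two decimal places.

Laspeyres price index uses base-period quantities as weights.
ΣP(t=1)·Q(t=0) = 15.53×140 + 1.98×188 + 161.91×1 + 8.16×89 + 2.73×182 = 2174.2 + 372.24 + 161.91 + 726.24 + 496.86 = 3931.45
ΣP(t=0)·Q(t=0) = 10.86×140 + 2.39×188 + 214.23×1 + 7.56×89 + 1.98×182 = 1520.4 + 449.32 + 214.23 + 672.84 + 360.36 = 3217.15
Index = 3931.45 / 3217.15 × 100 = 122.2029

122.20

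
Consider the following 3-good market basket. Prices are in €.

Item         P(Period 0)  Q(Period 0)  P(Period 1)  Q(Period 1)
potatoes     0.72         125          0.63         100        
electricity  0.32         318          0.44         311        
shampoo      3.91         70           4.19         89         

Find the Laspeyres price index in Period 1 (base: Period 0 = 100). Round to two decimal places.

Laspeyres price index uses base-period quantities as weights.
ΣP(Period 1)·Q(Period 0) = 0.63×125 + 0.44×318 + 4.19×70 = 78.75 + 139.92 + 293.3 = 511.97
ΣP(Period 0)·Q(Period 0) = 0.72×125 + 0.32×318 + 3.91×70 = 90 + 101.76 + 273.7 = 465.46
Index = 511.97 / 465.46 × 100 = 109.9923

109.99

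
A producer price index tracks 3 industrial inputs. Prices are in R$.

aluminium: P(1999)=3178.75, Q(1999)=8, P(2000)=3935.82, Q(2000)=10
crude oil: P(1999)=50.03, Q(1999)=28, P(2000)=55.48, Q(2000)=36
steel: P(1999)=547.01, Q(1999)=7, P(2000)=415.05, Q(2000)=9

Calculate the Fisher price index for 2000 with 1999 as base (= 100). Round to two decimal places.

117.16

Laspeyres component (base-period weights):
ΣP(2000)Q(1999) = 3935.82×8 + 55.48×28 + 415.05×7 = 31486.56 + 1553.44 + 2905.35 = 35945.35
ΣP(1999)Q(1999) = 3178.75×8 + 50.03×28 + 547.01×7 = 25430 + 1400.84 + 3829.07 = 30659.91
L = 35945.35 / 30659.91 × 100 = 117.2389
Paasche component (current-period weights):
ΣP(2000)Q(2000) = 3935.82×10 + 55.48×36 + 415.05×9 = 39358.2 + 1997.28 + 3735.45 = 45090.93
ΣP(1999)Q(2000) = 3178.75×10 + 50.03×36 + 547.01×9 = 31787.5 + 1801.08 + 4923.09 = 38511.67
P = 45090.93 / 38511.67 × 100 = 117.0838
Fisher = √(L × P) = √(117.2389 × 117.0838) = 117.1613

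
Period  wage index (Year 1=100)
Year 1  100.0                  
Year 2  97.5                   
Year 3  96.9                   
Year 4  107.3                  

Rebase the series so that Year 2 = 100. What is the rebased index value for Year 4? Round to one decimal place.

Rebased(Year 4) = 107.3 / 97.5 × 100 = 110.0513

110.1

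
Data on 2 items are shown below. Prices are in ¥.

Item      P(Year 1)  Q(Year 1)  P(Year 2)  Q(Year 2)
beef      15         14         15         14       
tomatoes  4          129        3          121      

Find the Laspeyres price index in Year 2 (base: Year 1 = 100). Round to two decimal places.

Laspeyres price index uses base-period quantities as weights.
ΣP(Year 2)·Q(Year 1) = 15×14 + 3×129 = 210 + 387 = 597
ΣP(Year 1)·Q(Year 1) = 15×14 + 4×129 = 210 + 516 = 726
Index = 597 / 726 × 100 = 82.2314

82.23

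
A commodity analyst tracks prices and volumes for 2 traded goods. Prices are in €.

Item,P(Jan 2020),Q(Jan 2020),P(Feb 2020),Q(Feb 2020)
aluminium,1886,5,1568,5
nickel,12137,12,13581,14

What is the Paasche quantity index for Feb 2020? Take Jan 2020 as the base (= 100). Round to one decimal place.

115.9

Paasche quantity index uses current-period prices as weights.
ΣP(Feb 2020)·Q(Feb 2020) = 1568×5 + 13581×14 = 7840 + 190134 = 197974
ΣP(Feb 2020)·Q(Jan 2020) = 1568×5 + 13581×12 = 7840 + 162972 = 170812
Index = 197974 / 170812 × 100 = 115.9017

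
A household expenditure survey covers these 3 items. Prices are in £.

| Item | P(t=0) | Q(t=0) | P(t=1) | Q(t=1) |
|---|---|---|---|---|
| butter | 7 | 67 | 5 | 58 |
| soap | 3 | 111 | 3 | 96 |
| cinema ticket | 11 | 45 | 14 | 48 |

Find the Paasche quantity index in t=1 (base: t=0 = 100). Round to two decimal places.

Paasche quantity index uses current-period prices as weights.
ΣP(t=1)·Q(t=1) = 5×58 + 3×96 + 14×48 = 290 + 288 + 672 = 1250
ΣP(t=1)·Q(t=0) = 5×67 + 3×111 + 14×45 = 335 + 333 + 630 = 1298
Index = 1250 / 1298 × 100 = 96.3020

96.30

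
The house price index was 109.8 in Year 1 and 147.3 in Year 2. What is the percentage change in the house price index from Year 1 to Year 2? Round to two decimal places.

Change = (147.3 − 109.8) / 109.8 × 100
       = 37.5 / 109.8 × 100 = 34.1530%

34.15%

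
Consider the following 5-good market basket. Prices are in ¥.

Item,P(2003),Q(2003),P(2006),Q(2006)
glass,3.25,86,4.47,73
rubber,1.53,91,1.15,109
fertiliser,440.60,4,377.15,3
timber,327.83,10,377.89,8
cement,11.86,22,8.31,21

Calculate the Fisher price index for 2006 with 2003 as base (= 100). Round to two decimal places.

104.08

Laspeyres component (base-period weights):
ΣP(2006)Q(2003) = 4.47×86 + 1.15×91 + 377.15×4 + 377.89×10 + 8.31×22 = 384.42 + 104.65 + 1508.6 + 3778.9 + 182.82 = 5959.39
ΣP(2003)Q(2003) = 3.25×86 + 1.53×91 + 440.60×4 + 327.83×10 + 11.86×22 = 279.5 + 139.23 + 1762.4 + 3278.3 + 260.92 = 5720.35
L = 5959.39 / 5720.35 × 100 = 104.1788
Paasche component (current-period weights):
ΣP(2006)Q(2006) = 4.47×73 + 1.15×109 + 377.15×3 + 377.89×8 + 8.31×21 = 326.31 + 125.35 + 1131.45 + 3023.12 + 174.51 = 4780.74
ΣP(2003)Q(2006) = 3.25×73 + 1.53×109 + 440.60×3 + 327.83×8 + 11.86×21 = 237.25 + 166.77 + 1321.8 + 2622.64 + 249.06 = 4597.52
P = 4780.74 / 4597.52 × 100 = 103.9852
Fisher = √(L × P) = √(104.1788 × 103.9852) = 104.0819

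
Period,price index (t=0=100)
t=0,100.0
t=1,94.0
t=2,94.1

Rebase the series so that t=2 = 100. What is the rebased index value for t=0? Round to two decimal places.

Rebased(t=0) = 100.0 / 94.1 × 100 = 106.2699

106.27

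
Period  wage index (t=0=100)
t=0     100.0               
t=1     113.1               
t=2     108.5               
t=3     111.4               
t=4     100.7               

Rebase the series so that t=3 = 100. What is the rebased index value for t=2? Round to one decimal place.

97.4

Rebased(t=2) = 108.5 / 111.4 × 100 = 97.3968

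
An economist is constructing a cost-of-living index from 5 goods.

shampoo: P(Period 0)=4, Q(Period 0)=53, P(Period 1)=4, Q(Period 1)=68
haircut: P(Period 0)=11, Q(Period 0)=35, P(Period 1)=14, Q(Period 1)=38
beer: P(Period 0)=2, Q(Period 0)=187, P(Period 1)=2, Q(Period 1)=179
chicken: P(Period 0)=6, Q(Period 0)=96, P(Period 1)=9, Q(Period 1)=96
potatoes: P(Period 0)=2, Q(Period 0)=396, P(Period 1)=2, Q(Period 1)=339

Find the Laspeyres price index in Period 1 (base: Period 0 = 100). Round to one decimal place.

116.8

Laspeyres price index uses base-period quantities as weights.
ΣP(Period 1)·Q(Period 0) = 4×53 + 14×35 + 2×187 + 9×96 + 2×396 = 212 + 490 + 374 + 864 + 792 = 2732
ΣP(Period 0)·Q(Period 0) = 4×53 + 11×35 + 2×187 + 6×96 + 2×396 = 212 + 385 + 374 + 576 + 792 = 2339
Index = 2732 / 2339 × 100 = 116.8021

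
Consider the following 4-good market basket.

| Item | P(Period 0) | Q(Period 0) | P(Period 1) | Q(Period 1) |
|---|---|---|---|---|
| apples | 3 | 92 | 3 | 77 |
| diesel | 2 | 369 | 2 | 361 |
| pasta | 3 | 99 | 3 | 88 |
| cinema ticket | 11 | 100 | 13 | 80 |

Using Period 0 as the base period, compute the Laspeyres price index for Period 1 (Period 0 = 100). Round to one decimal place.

Laspeyres price index uses base-period quantities as weights.
ΣP(Period 1)·Q(Period 0) = 3×92 + 2×369 + 3×99 + 13×100 = 276 + 738 + 297 + 1300 = 2611
ΣP(Period 0)·Q(Period 0) = 3×92 + 2×369 + 3×99 + 11×100 = 276 + 738 + 297 + 1100 = 2411
Index = 2611 / 2411 × 100 = 108.2953

108.3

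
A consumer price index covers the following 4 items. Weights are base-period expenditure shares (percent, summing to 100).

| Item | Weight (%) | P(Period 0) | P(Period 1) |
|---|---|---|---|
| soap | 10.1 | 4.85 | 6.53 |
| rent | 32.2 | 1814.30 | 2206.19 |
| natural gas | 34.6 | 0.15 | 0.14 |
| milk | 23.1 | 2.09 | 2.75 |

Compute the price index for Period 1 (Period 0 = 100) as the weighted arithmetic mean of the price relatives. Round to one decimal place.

soap: 10.1 × (6.53/4.85) = 10.1 × 1.346392 = 13.5986
rent: 32.2 × (2206.19/1814.30) = 32.2 × 1.216001 = 39.1552
natural gas: 34.6 × (0.14/0.15) = 34.6 × 0.933333 = 32.2933
milk: 23.1 × (2.75/2.09) = 23.1 × 1.315789 = 30.3947
Index = Σ wᵢ·(p₁ᵢ/p₀ᵢ) = 13.5986 + 39.1552 + 32.2933 + 30.3947 = 115.4418

115.4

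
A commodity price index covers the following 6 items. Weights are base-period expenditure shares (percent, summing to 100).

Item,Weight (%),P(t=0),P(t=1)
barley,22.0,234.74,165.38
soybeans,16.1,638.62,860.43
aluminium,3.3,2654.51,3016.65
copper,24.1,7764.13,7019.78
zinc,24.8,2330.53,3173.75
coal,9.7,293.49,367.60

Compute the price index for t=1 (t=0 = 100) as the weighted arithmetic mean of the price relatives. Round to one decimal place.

barley: 22.0 × (165.38/234.74) = 22.0 × 0.704524 = 15.4995
soybeans: 16.1 × (860.43/638.62) = 16.1 × 1.347327 = 21.6920
aluminium: 3.3 × (3016.65/2654.51) = 3.3 × 1.136424 = 3.7502
copper: 24.1 × (7019.78/7764.13) = 24.1 × 0.904130 = 21.7895
zinc: 24.8 × (3173.75/2330.53) = 24.8 × 1.361815 = 33.7730
coal: 9.7 × (367.60/293.49) = 9.7 × 1.252513 = 12.1494
Index = Σ wᵢ·(p₁ᵢ/p₀ᵢ) = 15.4995 + 21.6920 + 3.7502 + 21.7895 + 33.7730 + 12.1494 = 108.6536

108.7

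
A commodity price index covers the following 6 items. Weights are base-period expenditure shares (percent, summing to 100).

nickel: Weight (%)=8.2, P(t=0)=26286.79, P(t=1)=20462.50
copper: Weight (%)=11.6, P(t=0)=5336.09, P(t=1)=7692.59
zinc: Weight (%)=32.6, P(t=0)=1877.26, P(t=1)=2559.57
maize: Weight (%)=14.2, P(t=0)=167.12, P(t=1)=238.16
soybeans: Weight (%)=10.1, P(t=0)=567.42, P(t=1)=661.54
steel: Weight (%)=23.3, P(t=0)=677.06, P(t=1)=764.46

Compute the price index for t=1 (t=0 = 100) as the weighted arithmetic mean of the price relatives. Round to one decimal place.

nickel: 8.2 × (20462.50/26286.79) = 8.2 × 0.778433 = 6.3831
copper: 11.6 × (7692.59/5336.09) = 11.6 × 1.441615 = 16.7227
zinc: 32.6 × (2559.57/1877.26) = 32.6 × 1.363461 = 44.4488
maize: 14.2 × (238.16/167.12) = 14.2 × 1.425084 = 20.2362
soybeans: 10.1 × (661.54/567.42) = 10.1 × 1.165874 = 11.7753
steel: 23.3 × (764.46/677.06) = 23.3 × 1.129088 = 26.3077
Index = Σ wᵢ·(p₁ᵢ/p₀ᵢ) = 6.3831 + 16.7227 + 44.4488 + 20.2362 + 11.7753 + 26.3077 = 125.8740

125.9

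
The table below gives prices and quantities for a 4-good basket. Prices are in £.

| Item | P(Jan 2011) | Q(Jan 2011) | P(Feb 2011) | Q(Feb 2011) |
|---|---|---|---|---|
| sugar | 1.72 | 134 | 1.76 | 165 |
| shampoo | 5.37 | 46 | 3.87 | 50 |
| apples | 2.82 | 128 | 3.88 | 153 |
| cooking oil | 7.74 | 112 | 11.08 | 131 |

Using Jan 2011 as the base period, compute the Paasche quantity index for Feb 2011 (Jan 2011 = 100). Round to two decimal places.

117.55

Paasche quantity index uses current-period prices as weights.
ΣP(Feb 2011)·Q(Feb 2011) = 1.76×165 + 3.87×50 + 3.88×153 + 11.08×131 = 290.4 + 193.5 + 593.64 + 1451.48 = 2529.02
ΣP(Feb 2011)·Q(Jan 2011) = 1.76×134 + 3.87×46 + 3.88×128 + 11.08×112 = 235.84 + 178.02 + 496.64 + 1240.96 = 2151.46
Index = 2529.02 / 2151.46 × 100 = 117.5490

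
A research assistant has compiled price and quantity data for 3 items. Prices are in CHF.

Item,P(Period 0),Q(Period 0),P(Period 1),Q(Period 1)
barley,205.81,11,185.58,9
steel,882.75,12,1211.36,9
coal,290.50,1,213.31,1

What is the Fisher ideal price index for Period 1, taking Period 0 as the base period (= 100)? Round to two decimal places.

127.23

Laspeyres component (base-period weights):
ΣP(Period 1)Q(Period 0) = 185.58×11 + 1211.36×12 + 213.31×1 = 2041.38 + 14536.32 + 213.31 = 16791.01
ΣP(Period 0)Q(Period 0) = 205.81×11 + 882.75×12 + 290.50×1 = 2263.91 + 10593 + 290.5 = 13147.41
L = 16791.01 / 13147.41 × 100 = 127.7134
Paasche component (current-period weights):
ΣP(Period 1)Q(Period 1) = 185.58×9 + 1211.36×9 + 213.31×1 = 1670.22 + 10902.24 + 213.31 = 12785.77
ΣP(Period 0)Q(Period 1) = 205.81×9 + 882.75×9 + 290.50×1 = 1852.29 + 7944.75 + 290.5 = 10087.54
P = 12785.77 / 10087.54 × 100 = 126.7481
Fisher = √(L × P) = √(127.7134 × 126.7481) = 127.2299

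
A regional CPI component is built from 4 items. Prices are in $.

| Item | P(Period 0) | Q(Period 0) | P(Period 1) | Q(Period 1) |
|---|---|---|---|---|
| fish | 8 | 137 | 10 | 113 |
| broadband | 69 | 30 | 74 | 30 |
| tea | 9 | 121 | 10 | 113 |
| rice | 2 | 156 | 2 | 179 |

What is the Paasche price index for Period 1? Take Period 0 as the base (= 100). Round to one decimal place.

111.2

Paasche price index uses current-period quantities as weights.
ΣP(Period 1)·Q(Period 1) = 10×113 + 74×30 + 10×113 + 2×179 = 1130 + 2220 + 1130 + 358 = 4838
ΣP(Period 0)·Q(Period 1) = 8×113 + 69×30 + 9×113 + 2×179 = 904 + 2070 + 1017 + 358 = 4349
Index = 4838 / 4349 × 100 = 111.2440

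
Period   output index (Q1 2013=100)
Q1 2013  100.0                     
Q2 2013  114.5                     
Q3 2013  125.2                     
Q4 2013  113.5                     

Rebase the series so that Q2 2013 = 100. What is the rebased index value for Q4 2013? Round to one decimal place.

99.1

Rebased(Q4 2013) = 113.5 / 114.5 × 100 = 99.1266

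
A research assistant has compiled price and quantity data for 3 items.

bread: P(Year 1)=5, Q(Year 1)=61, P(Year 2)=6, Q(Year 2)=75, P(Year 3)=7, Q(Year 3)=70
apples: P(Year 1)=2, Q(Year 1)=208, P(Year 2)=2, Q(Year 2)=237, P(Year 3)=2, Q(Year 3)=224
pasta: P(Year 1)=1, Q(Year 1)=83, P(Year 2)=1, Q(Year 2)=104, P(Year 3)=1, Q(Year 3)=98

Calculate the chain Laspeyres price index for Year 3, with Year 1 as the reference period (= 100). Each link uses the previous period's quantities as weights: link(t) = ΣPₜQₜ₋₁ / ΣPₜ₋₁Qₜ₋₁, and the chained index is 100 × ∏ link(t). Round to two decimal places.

Link Year 1→Year 2:
ΣP(Year 2)Q(Year 1) = 6×61 + 2×208 + 1×83 = 366 + 416 + 83 = 865
ΣP(Year 1)Q(Year 1) = 5×61 + 2×208 + 1×83 = 305 + 416 + 83 = 804
link = 865/804 = 1.075871
Link Year 2→Year 3:
ΣP(Year 3)Q(Year 2) = 7×75 + 2×237 + 1×104 = 525 + 474 + 104 = 1103
ΣP(Year 2)Q(Year 2) = 6×75 + 2×237 + 1×104 = 450 + 474 + 104 = 1028
link = 1103/1028 = 1.072957
Chained index = 100 × 1.075871 × 1.072957 = 115.4363

115.44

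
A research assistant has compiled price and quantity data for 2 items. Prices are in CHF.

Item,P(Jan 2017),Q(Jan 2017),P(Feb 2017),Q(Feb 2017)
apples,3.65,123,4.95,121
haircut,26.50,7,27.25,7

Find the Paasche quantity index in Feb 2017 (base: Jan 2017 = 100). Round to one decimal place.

98.8

Paasche quantity index uses current-period prices as weights.
ΣP(Feb 2017)·Q(Feb 2017) = 4.95×121 + 27.25×7 = 598.95 + 190.75 = 789.7
ΣP(Feb 2017)·Q(Jan 2017) = 4.95×123 + 27.25×7 = 608.85 + 190.75 = 799.6
Index = 789.7 / 799.6 × 100 = 98.7619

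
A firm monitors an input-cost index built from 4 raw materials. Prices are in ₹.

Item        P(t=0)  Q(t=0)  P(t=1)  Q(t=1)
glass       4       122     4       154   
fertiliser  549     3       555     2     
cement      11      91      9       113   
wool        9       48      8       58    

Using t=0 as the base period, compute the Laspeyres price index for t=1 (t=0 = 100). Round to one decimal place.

Laspeyres price index uses base-period quantities as weights.
ΣP(t=1)·Q(t=0) = 4×122 + 555×3 + 9×91 + 8×48 = 488 + 1665 + 819 + 384 = 3356
ΣP(t=0)·Q(t=0) = 4×122 + 549×3 + 11×91 + 9×48 = 488 + 1647 + 1001 + 432 = 3568
Index = 3356 / 3568 × 100 = 94.0583

94.1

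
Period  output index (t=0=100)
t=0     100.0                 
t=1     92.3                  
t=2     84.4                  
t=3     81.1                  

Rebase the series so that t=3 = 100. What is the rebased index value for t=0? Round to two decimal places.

Rebased(t=0) = 100.0 / 81.1 × 100 = 123.3046

123.30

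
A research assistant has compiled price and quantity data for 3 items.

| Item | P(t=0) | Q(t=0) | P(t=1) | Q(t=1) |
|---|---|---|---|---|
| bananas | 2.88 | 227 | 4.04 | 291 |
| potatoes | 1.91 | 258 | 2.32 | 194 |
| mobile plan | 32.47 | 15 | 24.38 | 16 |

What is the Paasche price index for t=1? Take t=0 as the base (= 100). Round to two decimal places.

116.65

Paasche price index uses current-period quantities as weights.
ΣP(t=1)·Q(t=1) = 4.04×291 + 2.32×194 + 24.38×16 = 1175.64 + 450.08 + 390.08 = 2015.8
ΣP(t=0)·Q(t=1) = 2.88×291 + 1.91×194 + 32.47×16 = 838.08 + 370.54 + 519.52 = 1728.14
Index = 2015.8 / 1728.14 × 100 = 116.6456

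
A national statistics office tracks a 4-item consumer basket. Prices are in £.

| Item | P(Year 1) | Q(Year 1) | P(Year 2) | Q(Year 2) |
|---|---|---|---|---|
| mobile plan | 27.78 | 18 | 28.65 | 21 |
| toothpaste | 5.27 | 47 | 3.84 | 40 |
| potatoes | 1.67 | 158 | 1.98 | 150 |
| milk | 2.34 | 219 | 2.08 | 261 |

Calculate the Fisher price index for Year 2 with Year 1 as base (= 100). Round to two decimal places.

96.23

Laspeyres component (base-period weights):
ΣP(Year 2)Q(Year 1) = 28.65×18 + 3.84×47 + 1.98×158 + 2.08×219 = 515.7 + 180.48 + 312.84 + 455.52 = 1464.54
ΣP(Year 1)Q(Year 1) = 27.78×18 + 5.27×47 + 1.67×158 + 2.34×219 = 500.04 + 247.69 + 263.86 + 512.46 = 1524.05
L = 1464.54 / 1524.05 × 100 = 96.0953
Paasche component (current-period weights):
ΣP(Year 2)Q(Year 2) = 28.65×21 + 3.84×40 + 1.98×150 + 2.08×261 = 601.65 + 153.6 + 297 + 542.88 = 1595.13
ΣP(Year 1)Q(Year 2) = 27.78×21 + 5.27×40 + 1.67×150 + 2.34×261 = 583.38 + 210.8 + 250.5 + 610.74 = 1655.42
P = 1595.13 / 1655.42 × 100 = 96.3580
Fisher = √(L × P) = √(96.0953 × 96.3580) = 96.2266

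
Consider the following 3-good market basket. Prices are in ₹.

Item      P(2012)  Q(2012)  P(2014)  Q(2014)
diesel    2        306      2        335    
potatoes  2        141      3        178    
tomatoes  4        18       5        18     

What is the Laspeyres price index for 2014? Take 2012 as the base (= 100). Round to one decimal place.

Laspeyres price index uses base-period quantities as weights.
ΣP(2014)·Q(2012) = 2×306 + 3×141 + 5×18 = 612 + 423 + 90 = 1125
ΣP(2012)·Q(2012) = 2×306 + 2×141 + 4×18 = 612 + 282 + 72 = 966
Index = 1125 / 966 × 100 = 116.4596

116.5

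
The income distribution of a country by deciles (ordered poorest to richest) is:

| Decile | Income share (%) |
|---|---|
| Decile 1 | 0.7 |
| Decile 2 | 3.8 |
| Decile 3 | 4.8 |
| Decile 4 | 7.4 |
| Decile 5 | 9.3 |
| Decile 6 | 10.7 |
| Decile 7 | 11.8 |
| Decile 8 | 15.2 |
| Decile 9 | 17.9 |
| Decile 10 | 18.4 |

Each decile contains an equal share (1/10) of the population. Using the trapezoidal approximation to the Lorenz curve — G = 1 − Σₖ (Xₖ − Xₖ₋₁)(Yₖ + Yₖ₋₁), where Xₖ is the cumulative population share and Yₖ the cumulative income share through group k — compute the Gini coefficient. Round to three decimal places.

0.325

Cumulative income shares Yₖ: 0.0070, 0.0450, 0.0930, 0.1670, 0.2600, 0.3670, 0.4850, 0.6370, 0.8160, 1.0000
Σ (Xₖ−Xₖ₋₁)(Yₖ+Yₖ₋₁) = (1/10)(0.0070+0.0000) + (1/10)(0.0450+0.0070) + (1/10)(0.0930+0.0450) + (1/10)(0.1670+0.0930) + (1/10)(0.2600+0.1670) + (1/10)(0.3670+0.2600) + (1/10)(0.4850+0.3670) + (1/10)(0.6370+0.4850) + (1/10)(0.8160+0.6370) + (1/10)(1.0000+0.8160)
  = 0.0007 + 0.0052 + 0.0138 + 0.0260 + 0.0427 + 0.0627 + 0.0852 + 0.1122 + 0.1453 + 0.1816 = 0.6754
G = 1 − 0.6754 = 0.3246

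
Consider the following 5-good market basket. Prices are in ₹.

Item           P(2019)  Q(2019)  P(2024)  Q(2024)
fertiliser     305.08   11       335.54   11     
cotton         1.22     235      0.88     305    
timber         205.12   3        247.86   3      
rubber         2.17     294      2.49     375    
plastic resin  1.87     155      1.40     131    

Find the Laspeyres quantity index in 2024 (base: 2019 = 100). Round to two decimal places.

104.17

Laspeyres quantity index uses base-period prices as weights.
ΣP(2019)·Q(2024) = 305.08×11 + 1.22×305 + 205.12×3 + 2.17×375 + 1.87×131 = 3355.88 + 372.1 + 615.36 + 813.75 + 244.97 = 5402.06
ΣP(2019)·Q(2019) = 305.08×11 + 1.22×235 + 205.12×3 + 2.17×294 + 1.87×155 = 3355.88 + 286.7 + 615.36 + 637.98 + 289.85 = 5185.77
Index = 5402.06 / 5185.77 × 100 = 104.1708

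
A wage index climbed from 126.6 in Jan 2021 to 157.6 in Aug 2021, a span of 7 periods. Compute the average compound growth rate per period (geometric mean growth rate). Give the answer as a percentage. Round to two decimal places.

Growth factor = (157.6/126.6)^(1/7) = (1.244866)^(1/7) = 1.031784
Growth rate = 1.031784 − 1 = 0.031784 = 3.1784%

3.18%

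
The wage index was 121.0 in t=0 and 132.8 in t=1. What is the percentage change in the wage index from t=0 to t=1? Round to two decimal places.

9.75%

Change = (132.8 − 121.0) / 121.0 × 100
       = 11.8 / 121.0 × 100 = 9.7521%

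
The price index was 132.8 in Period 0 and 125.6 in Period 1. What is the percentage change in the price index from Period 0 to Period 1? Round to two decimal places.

-5.42%

Change = (125.6 − 132.8) / 132.8 × 100
       = -7.2 / 132.8 × 100 = -5.4217%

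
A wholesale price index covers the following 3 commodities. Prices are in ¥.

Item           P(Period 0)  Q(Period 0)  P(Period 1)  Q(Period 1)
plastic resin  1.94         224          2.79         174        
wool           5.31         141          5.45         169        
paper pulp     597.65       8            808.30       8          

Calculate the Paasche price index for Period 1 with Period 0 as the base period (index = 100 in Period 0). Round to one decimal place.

130.9

Paasche price index uses current-period quantities as weights.
ΣP(Period 1)·Q(Period 1) = 2.79×174 + 5.45×169 + 808.30×8 = 485.46 + 921.05 + 6466.4 = 7872.91
ΣP(Period 0)·Q(Period 1) = 1.94×174 + 5.31×169 + 597.65×8 = 337.56 + 897.39 + 4781.2 = 6016.15
Index = 7872.91 / 6016.15 × 100 = 130.8629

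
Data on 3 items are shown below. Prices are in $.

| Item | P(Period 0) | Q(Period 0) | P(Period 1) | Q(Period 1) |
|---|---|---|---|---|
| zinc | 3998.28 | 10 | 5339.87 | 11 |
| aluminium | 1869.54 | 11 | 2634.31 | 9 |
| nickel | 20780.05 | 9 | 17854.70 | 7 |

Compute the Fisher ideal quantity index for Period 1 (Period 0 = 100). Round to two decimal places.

84.32

Laspeyres component (base-period weights):
ΣP(Period 0)Q(Period 1) = 3998.28×11 + 1869.54×9 + 20780.05×7 = 43981.08 + 16825.86 + 145460.35 = 206267.29
ΣP(Period 0)Q(Period 0) = 3998.28×10 + 1869.54×11 + 20780.05×9 = 39982.8 + 20564.94 + 187020.45 = 247568.19
L = 206267.29 / 247568.19 × 100 = 83.3174
Paasche component (current-period weights):
ΣP(Period 1)Q(Period 1) = 5339.87×11 + 2634.31×9 + 17854.70×7 = 58738.57 + 23708.79 + 124982.9 = 207430.26
ΣP(Period 1)Q(Period 0) = 5339.87×10 + 2634.31×11 + 17854.70×9 = 53398.7 + 28977.41 + 160692.3 = 243068.41
P = 207430.26 / 243068.41 × 100 = 85.3382
Fisher = √(L × P) = √(83.3174 × 85.3382) = 84.3217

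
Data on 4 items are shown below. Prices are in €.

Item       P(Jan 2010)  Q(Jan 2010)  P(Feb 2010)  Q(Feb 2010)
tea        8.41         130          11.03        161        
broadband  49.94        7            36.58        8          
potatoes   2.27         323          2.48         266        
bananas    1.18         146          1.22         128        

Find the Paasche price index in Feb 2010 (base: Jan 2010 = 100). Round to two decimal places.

Paasche price index uses current-period quantities as weights.
ΣP(Feb 2010)·Q(Feb 2010) = 11.03×161 + 36.58×8 + 2.48×266 + 1.22×128 = 1775.83 + 292.64 + 659.68 + 156.16 = 2884.31
ΣP(Jan 2010)·Q(Feb 2010) = 8.41×161 + 49.94×8 + 2.27×266 + 1.18×128 = 1354.01 + 399.52 + 603.82 + 151.04 = 2508.39
Index = 2884.31 / 2508.39 × 100 = 114.9865

114.99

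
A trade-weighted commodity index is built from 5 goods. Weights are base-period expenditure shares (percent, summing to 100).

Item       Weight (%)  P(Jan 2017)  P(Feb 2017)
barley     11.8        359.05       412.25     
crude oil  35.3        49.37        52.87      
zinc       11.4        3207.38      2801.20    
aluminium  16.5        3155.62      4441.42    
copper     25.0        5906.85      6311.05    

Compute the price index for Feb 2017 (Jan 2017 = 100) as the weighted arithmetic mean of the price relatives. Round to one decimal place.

111.2

barley: 11.8 × (412.25/359.05) = 11.8 × 1.148169 = 13.5484
crude oil: 35.3 × (52.87/49.37) = 35.3 × 1.070893 = 37.8025
zinc: 11.4 × (2801.20/3207.38) = 11.4 × 0.873361 = 9.9563
aluminium: 16.5 × (4441.42/3155.62) = 16.5 × 1.407464 = 23.2231
copper: 25.0 × (6311.05/5906.85) = 25.0 × 1.068429 = 26.7107
Index = Σ wᵢ·(p₁ᵢ/p₀ᵢ) = 13.5484 + 37.8025 + 9.9563 + 23.2231 + 26.7107 = 111.2411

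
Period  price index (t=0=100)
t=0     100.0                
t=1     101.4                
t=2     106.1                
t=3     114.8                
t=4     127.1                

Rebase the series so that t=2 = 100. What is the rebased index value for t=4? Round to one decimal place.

Rebased(t=4) = 127.1 / 106.1 × 100 = 119.7926

119.8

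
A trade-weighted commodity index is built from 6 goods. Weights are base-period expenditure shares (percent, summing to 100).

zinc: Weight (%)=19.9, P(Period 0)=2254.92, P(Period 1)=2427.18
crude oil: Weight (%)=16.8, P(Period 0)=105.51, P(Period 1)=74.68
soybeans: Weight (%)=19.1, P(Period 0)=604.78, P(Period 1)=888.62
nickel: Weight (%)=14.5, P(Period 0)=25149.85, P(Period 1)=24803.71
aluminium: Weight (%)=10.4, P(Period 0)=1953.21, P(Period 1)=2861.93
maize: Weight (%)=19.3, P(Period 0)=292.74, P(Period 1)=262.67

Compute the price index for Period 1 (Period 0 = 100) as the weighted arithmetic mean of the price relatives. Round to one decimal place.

108.2

zinc: 19.9 × (2427.18/2254.92) = 19.9 × 1.076393 = 21.4202
crude oil: 16.8 × (74.68/105.51) = 16.8 × 0.707800 = 11.8910
soybeans: 19.1 × (888.62/604.78) = 19.1 × 1.469328 = 28.0642
nickel: 14.5 × (24803.71/25149.85) = 14.5 × 0.986237 = 14.3004
aluminium: 10.4 × (2861.93/1953.21) = 10.4 × 1.465244 = 15.2385
maize: 19.3 × (262.67/292.74) = 19.3 × 0.897281 = 17.3175
Index = Σ wᵢ·(p₁ᵢ/p₀ᵢ) = 21.4202 + 11.8910 + 28.0642 + 14.3004 + 15.2385 + 17.3175 = 108.2319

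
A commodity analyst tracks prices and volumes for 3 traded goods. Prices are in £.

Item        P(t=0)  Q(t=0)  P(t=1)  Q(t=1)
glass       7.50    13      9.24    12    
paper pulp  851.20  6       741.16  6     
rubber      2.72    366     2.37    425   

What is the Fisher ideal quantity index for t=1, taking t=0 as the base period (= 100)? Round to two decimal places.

Laspeyres component (base-period weights):
ΣP(t=0)Q(t=1) = 7.50×12 + 851.20×6 + 2.72×425 = 90 + 5107.2 + 1156 = 6353.2
ΣP(t=0)Q(t=0) = 7.50×13 + 851.20×6 + 2.72×366 = 97.5 + 5107.2 + 995.52 = 6200.22
L = 6353.2 / 6200.22 × 100 = 102.4673
Paasche component (current-period weights):
ΣP(t=1)Q(t=1) = 9.24×12 + 741.16×6 + 2.37×425 = 110.88 + 4446.96 + 1007.25 = 5565.09
ΣP(t=1)Q(t=0) = 9.24×13 + 741.16×6 + 2.37×366 = 120.12 + 4446.96 + 867.42 = 5434.5
P = 5565.09 / 5434.5 × 100 = 102.4030
Fisher = √(L × P) = √(102.4673 × 102.4030) = 102.4352

102.44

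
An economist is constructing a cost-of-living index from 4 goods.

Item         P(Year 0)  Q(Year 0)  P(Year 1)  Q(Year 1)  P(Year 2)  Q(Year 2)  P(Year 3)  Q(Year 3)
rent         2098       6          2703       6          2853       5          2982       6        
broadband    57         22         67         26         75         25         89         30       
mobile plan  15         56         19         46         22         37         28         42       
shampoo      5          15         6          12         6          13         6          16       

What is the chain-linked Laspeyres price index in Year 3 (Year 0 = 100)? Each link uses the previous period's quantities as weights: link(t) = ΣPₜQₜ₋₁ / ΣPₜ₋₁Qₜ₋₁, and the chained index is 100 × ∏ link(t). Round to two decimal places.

Link Year 0→Year 1:
ΣP(Year 1)Q(Year 0) = 2703×6 + 67×22 + 19×56 + 6×15 = 16218 + 1474 + 1064 + 90 = 18846
ΣP(Year 0)Q(Year 0) = 2098×6 + 57×22 + 15×56 + 5×15 = 12588 + 1254 + 840 + 75 = 14757
link = 18846/14757 = 1.277089
Link Year 1→Year 2:
ΣP(Year 2)Q(Year 1) = 2853×6 + 75×26 + 22×46 + 6×12 = 17118 + 1950 + 1012 + 72 = 20152
ΣP(Year 1)Q(Year 1) = 2703×6 + 67×26 + 19×46 + 6×12 = 16218 + 1742 + 874 + 72 = 18906
link = 20152/18906 = 1.065905
Link Year 2→Year 3:
ΣP(Year 3)Q(Year 2) = 2982×5 + 89×25 + 28×37 + 6×13 = 14910 + 2225 + 1036 + 78 = 18249
ΣP(Year 2)Q(Year 2) = 2853×5 + 75×25 + 22×37 + 6×13 = 14265 + 1875 + 814 + 78 = 17032
link = 18249/17032 = 1.071454
Chained index = 100 × 1.277089 × 1.065905 × 1.071454 = 145.8522

145.85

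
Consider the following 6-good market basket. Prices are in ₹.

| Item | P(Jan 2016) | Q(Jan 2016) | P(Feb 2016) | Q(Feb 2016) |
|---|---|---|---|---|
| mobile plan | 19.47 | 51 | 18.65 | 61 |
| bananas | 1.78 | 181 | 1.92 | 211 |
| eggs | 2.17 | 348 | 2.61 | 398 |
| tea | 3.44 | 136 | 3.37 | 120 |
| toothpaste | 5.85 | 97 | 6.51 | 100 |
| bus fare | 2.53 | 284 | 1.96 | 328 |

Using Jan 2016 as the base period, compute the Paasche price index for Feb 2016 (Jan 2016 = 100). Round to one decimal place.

100.6

Paasche price index uses current-period quantities as weights.
ΣP(Feb 2016)·Q(Feb 2016) = 18.65×61 + 1.92×211 + 2.61×398 + 3.37×120 + 6.51×100 + 1.96×328 = 1137.65 + 405.12 + 1038.78 + 404.4 + 651 + 642.88 = 4279.83
ΣP(Jan 2016)·Q(Feb 2016) = 19.47×61 + 1.78×211 + 2.17×398 + 3.44×120 + 5.85×100 + 2.53×328 = 1187.67 + 375.58 + 863.66 + 412.8 + 585 + 829.84 = 4254.55
Index = 4279.83 / 4254.55 × 100 = 100.5942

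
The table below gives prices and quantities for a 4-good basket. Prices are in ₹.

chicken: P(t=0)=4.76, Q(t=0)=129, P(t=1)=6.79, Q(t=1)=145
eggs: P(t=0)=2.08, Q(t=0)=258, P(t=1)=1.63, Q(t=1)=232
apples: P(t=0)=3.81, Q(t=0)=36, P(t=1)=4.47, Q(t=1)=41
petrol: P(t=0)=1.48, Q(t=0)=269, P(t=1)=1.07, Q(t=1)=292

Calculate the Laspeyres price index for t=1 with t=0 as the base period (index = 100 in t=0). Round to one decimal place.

Laspeyres price index uses base-period quantities as weights.
ΣP(t=1)·Q(t=0) = 6.79×129 + 1.63×258 + 4.47×36 + 1.07×269 = 875.91 + 420.54 + 160.92 + 287.83 = 1745.2
ΣP(t=0)·Q(t=0) = 4.76×129 + 2.08×258 + 3.81×36 + 1.48×269 = 614.04 + 536.64 + 137.16 + 398.12 = 1685.96
Index = 1745.2 / 1685.96 × 100 = 103.5137

103.5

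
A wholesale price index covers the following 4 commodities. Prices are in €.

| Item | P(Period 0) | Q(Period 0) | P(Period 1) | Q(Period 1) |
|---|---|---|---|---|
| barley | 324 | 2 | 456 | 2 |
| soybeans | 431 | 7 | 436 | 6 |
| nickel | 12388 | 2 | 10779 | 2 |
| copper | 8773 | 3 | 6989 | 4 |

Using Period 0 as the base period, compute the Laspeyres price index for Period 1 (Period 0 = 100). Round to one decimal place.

Laspeyres price index uses base-period quantities as weights.
ΣP(Period 1)·Q(Period 0) = 456×2 + 436×7 + 10779×2 + 6989×3 = 912 + 3052 + 21558 + 20967 = 46489
ΣP(Period 0)·Q(Period 0) = 324×2 + 431×7 + 12388×2 + 8773×3 = 648 + 3017 + 24776 + 26319 = 54760
Index = 46489 / 54760 × 100 = 84.8959

84.9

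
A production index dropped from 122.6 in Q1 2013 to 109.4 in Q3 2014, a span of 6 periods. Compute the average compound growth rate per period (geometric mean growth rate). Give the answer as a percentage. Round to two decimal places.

Growth factor = (109.4/122.6)^(1/6) = (0.892333)^(1/6) = 0.981193
Growth rate = 0.981193 − 1 = -0.018807 = -1.8807%

-1.88%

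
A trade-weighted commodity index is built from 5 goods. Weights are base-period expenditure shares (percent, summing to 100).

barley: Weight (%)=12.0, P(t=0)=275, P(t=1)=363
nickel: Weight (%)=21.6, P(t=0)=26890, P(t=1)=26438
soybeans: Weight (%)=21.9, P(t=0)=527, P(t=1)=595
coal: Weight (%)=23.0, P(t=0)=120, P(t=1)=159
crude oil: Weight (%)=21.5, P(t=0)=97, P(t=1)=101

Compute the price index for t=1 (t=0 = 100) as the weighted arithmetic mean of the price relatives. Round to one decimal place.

barley: 12.0 × (363/275) = 12.0 × 1.320000 = 15.8400
nickel: 21.6 × (26438/26890) = 21.6 × 0.983191 = 21.2369
soybeans: 21.9 × (595/527) = 21.9 × 1.129032 = 24.7258
coal: 23.0 × (159/120) = 23.0 × 1.325000 = 30.4750
crude oil: 21.5 × (101/97) = 21.5 × 1.041237 = 22.3866
Index = Σ wᵢ·(p₁ᵢ/p₀ᵢ) = 15.8400 + 21.2369 + 24.7258 + 30.4750 + 22.3866 = 114.6643

114.7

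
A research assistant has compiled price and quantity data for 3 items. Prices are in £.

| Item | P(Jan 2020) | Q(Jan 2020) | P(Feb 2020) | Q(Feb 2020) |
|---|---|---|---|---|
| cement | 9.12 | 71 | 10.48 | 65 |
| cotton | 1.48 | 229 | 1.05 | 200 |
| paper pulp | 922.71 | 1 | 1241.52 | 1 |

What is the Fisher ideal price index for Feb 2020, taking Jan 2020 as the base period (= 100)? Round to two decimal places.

117.16

Laspeyres component (base-period weights):
ΣP(Feb 2020)Q(Jan 2020) = 10.48×71 + 1.05×229 + 1241.52×1 = 744.08 + 240.45 + 1241.52 = 2226.05
ΣP(Jan 2020)Q(Jan 2020) = 9.12×71 + 1.48×229 + 922.71×1 = 647.52 + 338.92 + 922.71 = 1909.15
L = 2226.05 / 1909.15 × 100 = 116.5990
Paasche component (current-period weights):
ΣP(Feb 2020)Q(Feb 2020) = 10.48×65 + 1.05×200 + 1241.52×1 = 681.2 + 210 + 1241.52 = 2132.72
ΣP(Jan 2020)Q(Feb 2020) = 9.12×65 + 1.48×200 + 922.71×1 = 592.8 + 296 + 922.71 = 1811.51
P = 2132.72 / 1811.51 × 100 = 117.7316
Fisher = √(L × P) = √(116.5990 × 117.7316) = 117.1639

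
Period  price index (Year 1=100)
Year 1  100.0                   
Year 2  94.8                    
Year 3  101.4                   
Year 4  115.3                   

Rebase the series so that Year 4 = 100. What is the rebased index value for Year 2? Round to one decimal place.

Rebased(Year 2) = 94.8 / 115.3 × 100 = 82.2203

82.2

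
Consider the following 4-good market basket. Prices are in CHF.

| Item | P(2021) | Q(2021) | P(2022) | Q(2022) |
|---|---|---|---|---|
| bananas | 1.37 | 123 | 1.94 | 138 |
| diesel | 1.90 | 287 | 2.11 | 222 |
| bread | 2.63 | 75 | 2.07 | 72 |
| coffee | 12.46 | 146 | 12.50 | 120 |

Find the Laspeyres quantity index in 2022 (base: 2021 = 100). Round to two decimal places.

84.07

Laspeyres quantity index uses base-period prices as weights.
ΣP(2021)·Q(2022) = 1.37×138 + 1.90×222 + 2.63×72 + 12.46×120 = 189.06 + 421.8 + 189.36 + 1495.2 = 2295.42
ΣP(2021)·Q(2021) = 1.37×123 + 1.90×287 + 2.63×75 + 12.46×146 = 168.51 + 545.3 + 197.25 + 1819.16 = 2730.22
Index = 2295.42 / 2730.22 × 100 = 84.0745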